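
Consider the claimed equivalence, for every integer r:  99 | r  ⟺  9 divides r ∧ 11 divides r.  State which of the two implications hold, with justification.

Equivalent; both directions hold.

(⟸) Suppose 9 ∣ r and 11 ∣ r. Any common multiple of 9 and 11 is a multiple of their lcm; here gcd(9, 11) = 1, so lcm(9, 11) = 9·11 = 99, so 99 ∣ r.

(⟹) If 99 ∣ r, write r = 99q. Since 99 = 11·9, r = 9·(11q), so 9 ∣ r; and since 99 = 9·11, r = 11·(9q), so 11 ∣ r.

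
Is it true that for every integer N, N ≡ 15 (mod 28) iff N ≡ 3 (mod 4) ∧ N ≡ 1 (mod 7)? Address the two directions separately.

(⇐) If N ≡ 3 (mod 4) and N ≡ 1 (mod 7), then by the Chinese remainder theorem N ≡ 15 (mod 28). This is exactly N ≡ 15 (mod 28).

(⇒) Suppose N ≡ 15 (mod 28); write N = 28j + 15. Since 4 ∣ 28, reducing mod 4 gives N ≡ 15 ≡ 3 (mod 4); since 7 ∣ 28, reducing mod 7 gives N ≡ 15 ≡ 1 (mod 7).

Both implications hold.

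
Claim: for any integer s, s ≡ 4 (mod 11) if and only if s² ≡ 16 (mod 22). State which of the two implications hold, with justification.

(⇒) This fails: take s = 15. Then 15 ≡ 4 (mod 11), but 15² = 225 ≡ 5 (mod 22), not 16.

(⇐) This fails: take s = 18. Then 18² = 324 ≡ 16 (mod 22), yet 18 ≡ 7 (mod 11), not 4.

Both directions fail.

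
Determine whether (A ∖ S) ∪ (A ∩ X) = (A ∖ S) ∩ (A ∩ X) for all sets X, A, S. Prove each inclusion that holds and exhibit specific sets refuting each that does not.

Only the reverse inclusion holds.

Reverse inclusion. Let x ∈ (A ∖ S) ∩ (A ∩ X). Then x ∈ X ∩ A and x ∉ S, from which x ∈ (A ∖ S) ∪ (A ∩ X).

Forward inclusion. This inclusion fails. Take X = ∅, A = {1}, S = ∅; then 1 ∈ (A ∖ S) ∪ (A ∩ X) but 1 ∉ (A ∖ S) ∩ (A ∩ X).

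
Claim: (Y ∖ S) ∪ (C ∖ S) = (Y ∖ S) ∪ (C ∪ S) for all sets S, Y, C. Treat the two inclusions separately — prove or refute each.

(⊆) holds; (⊇) fails.

(⊇) This inclusion fails. Take S = {1}, Y = ∅, C = ∅; then 1 ∈ (Y ∖ S) ∪ (C ∪ S) but 1 ∉ (Y ∖ S) ∪ (C ∖ S).

(⊆) Let x ∈ (Y ∖ S) ∪ (C ∖ S). Then either x ∈ Y and x ∉ S, C; or x ∈ C and x ∉ S, Y; or x ∈ Y ∩ C and x ∉ S. In each case x ∈ (Y ∖ S) ∪ (C ∪ S), so (Y ∖ S) ∪ (C ∖ S) ⊆ (Y ∖ S) ∪ (C ∪ S).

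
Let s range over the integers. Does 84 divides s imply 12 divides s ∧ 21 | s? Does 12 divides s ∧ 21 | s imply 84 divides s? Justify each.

Equivalent; both directions hold.

(→) If 84 ∣ s, write s = 84q. Since 84 = 7·12, s = 12·(7q), so 12 ∣ s; and since 84 = 4·21, s = 21·(4q), so 21 ∣ s.

(←) Suppose 12 ∣ s and 21 ∣ s. Any common multiple of 12 and 21 is a multiple of their lcm; here lcm(12, 21) = 12·21/gcd(12, 21) = 252/3 = 84, so 84 ∣ s.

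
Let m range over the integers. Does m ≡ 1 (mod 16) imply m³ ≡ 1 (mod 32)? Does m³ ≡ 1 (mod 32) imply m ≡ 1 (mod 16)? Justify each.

(⇒) fails; (⇐) holds.

[⇒] This fails: take m = 17. Then 17 ≡ 1 (mod 16), but 17³ = 4913 ≡ 17 (mod 32), not 1.

[⇐] Conversely, the residues r modulo 32 with r³ ≡ 1 (mod 32) are exactly {1}, and each is ≡ 1 (mod 16).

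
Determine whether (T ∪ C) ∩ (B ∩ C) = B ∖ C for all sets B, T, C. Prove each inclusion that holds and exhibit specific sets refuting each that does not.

Neither inclusion holds.

(⊆) This inclusion fails. Take B = {1}, T = ∅, C = {1}; then 1 ∈ (T ∪ C) ∩ (B ∩ C) but 1 ∉ B ∖ C.

(⊇) This inclusion fails. Take B = {1}, T = ∅, C = ∅; then 1 ∈ B ∖ C but 1 ∉ (T ∪ C) ∩ (B ∩ C).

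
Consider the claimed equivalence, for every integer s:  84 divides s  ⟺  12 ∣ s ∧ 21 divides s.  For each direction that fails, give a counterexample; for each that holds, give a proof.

(⟹) If 84 ∣ s, write s = 84q. Since 84 = 7·12, s = 12·(7q), so 12 ∣ s; and since 84 = 4·21, s = 21·(4q), so 21 ∣ s.

(⟸) Suppose 12 ∣ s and 21 ∣ s. Any common multiple of 12 and 21 is a multiple of their lcm; here lcm(12, 21) = 12·21/gcd(12, 21) = 252/3 = 84, so 84 ∣ s.

The biconditional holds.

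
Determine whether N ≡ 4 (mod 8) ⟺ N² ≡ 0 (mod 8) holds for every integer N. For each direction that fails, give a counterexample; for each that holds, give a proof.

(⇐) This fails: take N = 0. Then 0² = 0 ≡ 0 (mod 8), yet 0 ≡ 0 (mod 8), not 4.

(⇒) Suppose N ≡ 4 (mod 8). Write N = 8j + 4. Then (8j + 4)² = 64j² + 64j + 16 = 8(8j² + 8j + 2) + 0, so N² ≡ 0 (mod 8).

The forward direction holds; the converse fails.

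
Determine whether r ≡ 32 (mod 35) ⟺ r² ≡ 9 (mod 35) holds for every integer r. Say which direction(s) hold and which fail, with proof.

The forward direction holds; the converse fails.

(⇐) This fails: take r = 3. Then 3² = 9 ≡ 9 (mod 35), yet 3 ≡ 3 (mod 35), not 32.

(⇒) Suppose r ≡ 32 (mod 35). Write r = 35j + 32. Then (35j + 32)² = 1225j² + 2240j + 1024 = 35(35j² + 64j + 29) + 9, so r² ≡ 9 (mod 35).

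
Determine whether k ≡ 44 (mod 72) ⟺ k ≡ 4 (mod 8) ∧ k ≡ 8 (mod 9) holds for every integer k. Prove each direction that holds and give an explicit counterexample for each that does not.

(⇒) Suppose k ≡ 44 (mod 72); write k = 72j + 44. Since 8 ∣ 72, reducing mod 8 gives k ≡ 44 ≡ 4 (mod 8); since 9 ∣ 72, reducing mod 9 gives k ≡ 44 ≡ 8 (mod 9).

(⇐) Conversely, if k ≡ 4 (mod 8) and k ≡ 8 (mod 9), then by the Chinese remainder theorem k ≡ 44 (mod 72). This is exactly k ≡ 44 (mod 72).

Both implications hold.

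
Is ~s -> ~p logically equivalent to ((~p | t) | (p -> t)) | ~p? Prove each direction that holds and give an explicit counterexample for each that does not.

Neither implication holds.

(→) This fails. Under s = T, t = F, p = T, the left side is true but the right side is false.

(←) This fails. Under s = F, t = T, p = T, the left side is false but the right side is true.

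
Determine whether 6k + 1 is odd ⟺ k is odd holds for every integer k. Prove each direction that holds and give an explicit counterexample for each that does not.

Only the reverse direction holds.

(⟹) This fails: take k = 2. Then 6k + 1 = 13, which is odd, yet k = 2 is even, not odd.

(⟸) Suppose k is odd. Since 6 is even, 6k is even for every k, so 6k + 1 has the same parity as 1, which is odd. Hence 6k + 1 is odd.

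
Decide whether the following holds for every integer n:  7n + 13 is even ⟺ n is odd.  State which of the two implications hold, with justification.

Equivalent; both directions hold.

Forward direction. Suppose 7n + 13 is even. Since 7 is odd, 7n and n have the same parity, so 7n + 13 ≡ n + 13 (mod 2). As 13 is odd, 7n + 13 is even exactly when n is odd. Thus n is odd.

Converse. Suppose n is odd; write n = 2j + 1. Then 7n + 13 = 7·(2j + 1) + 13 = 2·7j + 20, which is even.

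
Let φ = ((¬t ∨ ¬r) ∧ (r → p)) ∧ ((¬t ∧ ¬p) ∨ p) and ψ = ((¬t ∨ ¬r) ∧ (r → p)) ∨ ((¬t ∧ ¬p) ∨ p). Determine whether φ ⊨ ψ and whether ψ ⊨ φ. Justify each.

Not equivalent: only (⇒) holds.

Forward direction. Assume the antecedent. If p is true, the consequent reduces to true regardless of the other variables. If p is false, the antecedent forces (p = F, r = F, t = F), and the consequent holds there. Either way the consequent holds.

Converse. This fails. Under p = F, r = T, t = F, the left side is false but the right side is true.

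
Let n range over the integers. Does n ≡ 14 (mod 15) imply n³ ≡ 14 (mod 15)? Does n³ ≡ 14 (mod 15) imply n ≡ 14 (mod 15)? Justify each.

Forward direction. Suppose n ≡ 14 (mod 15). Write n = 15j + 14. Then (15j + 14)³ = 3375j³ + 9450j² + 8820j + 2744 = 15(225j³ + 630j² + 588j + 182) + 14, so n³ ≡ 14 (mod 15).

Converse. Suppose n³ ≡ 14 (mod 15). The only residue r in {0, …, 14} with r³ ≡ 14 (mod 15) is r = 14, so n ≡ 14 (mod 15).

Equivalent; both directions hold.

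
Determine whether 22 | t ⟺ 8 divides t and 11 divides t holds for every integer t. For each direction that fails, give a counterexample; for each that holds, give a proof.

(⟹) This fails: take t = 22. Certainly 22 ∣ 22, but 8 ∤ 22.

(⟸) Suppose 8 ∣ t and 11 ∣ t. Any common multiple of 8 and 11 is a multiple of their lcm; here gcd(8, 11) = 1, so lcm(8, 11) = 8·11 = 88, so 88 ∣ t. Since 22 ∣ 88, it follows that 22 ∣ t.

The forward direction fails; the converse holds.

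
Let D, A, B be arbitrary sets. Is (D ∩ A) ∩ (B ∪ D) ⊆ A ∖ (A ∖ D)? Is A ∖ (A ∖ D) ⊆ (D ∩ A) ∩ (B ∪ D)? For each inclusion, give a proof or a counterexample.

The two sets are equal.

(⟹) Let x ∈ (D ∩ A) ∩ (B ∪ D). Then either x ∈ D ∩ A and x ∉ B; or x ∈ D ∩ A ∩ B. In each case x ∈ A ∖ (A ∖ D), so (D ∩ A) ∩ (B ∪ D) ⊆ A ∖ (A ∖ D).

(⟸) Let x ∈ A ∖ (A ∖ D). Then either x ∈ D ∩ A and x ∉ B; or x ∈ D ∩ A ∩ B. In each case x ∈ (D ∩ A) ∩ (B ∪ D), so A ∖ (A ∖ D) ⊆ (D ∩ A) ∩ (B ∪ D).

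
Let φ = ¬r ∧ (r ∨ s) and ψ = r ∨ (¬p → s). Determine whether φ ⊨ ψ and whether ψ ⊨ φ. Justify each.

(⇒) holds; (⇐) fails.

(⇒) Assume the antecedent. If s is true, r ∨ (¬p → s) reduces to true regardless of the other variables. If s is false, the antecedent cannot hold. Either way r ∨ (¬p → s) holds.

(⇐) This fails. Under s = F, p = T, r = F, the left side is false but the right side is true.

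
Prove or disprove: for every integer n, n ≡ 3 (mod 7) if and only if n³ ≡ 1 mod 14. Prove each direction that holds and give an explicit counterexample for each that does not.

Neither implication holds.

(→) This fails: take n = 3. Then 3 ≡ 3 (mod 7), but 3³ = 27 ≡ 13 (mod 14), not 1.

(←) This fails: take n = 1. Then 1³ = 1 ≡ 1 (mod 14), yet 1 ≡ 1 (mod 7), not 3.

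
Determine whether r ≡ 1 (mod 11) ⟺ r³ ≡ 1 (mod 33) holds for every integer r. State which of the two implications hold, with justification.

(⟹) This fails: take r = 12. Then 12 ≡ 1 (mod 11), but 12³ = 1728 ≡ 12 (mod 33), not 1.

(⟸) Conversely, the residues r modulo 33 with r³ ≡ 1 (mod 33) are exactly {1}, and each is ≡ 1 (mod 11).

Only the converse holds.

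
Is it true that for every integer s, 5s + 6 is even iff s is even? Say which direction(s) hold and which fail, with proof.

(⟹) Suppose 5s + 6 is even. Since 5 is odd, 5s and s have the same parity, so 5s + 6 ≡ s + 6 (mod 2). As 6 is even, 5s + 6 is even exactly when s is even. Thus s is even.

(⟸) Conversely, suppose s is even; write s = 2j. Then 5s + 6 = 5·(2j) + 6 = 2·5j + 6, which is even.

Both directions hold; the statement is true.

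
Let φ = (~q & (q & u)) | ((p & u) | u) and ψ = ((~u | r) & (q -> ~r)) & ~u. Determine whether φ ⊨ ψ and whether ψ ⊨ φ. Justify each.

Neither direction holds.

(⇒) This fails. Under r = F, q = F, u = T, p = F, the left side is true but the right side is false.

(⇐) This fails. Under r = F, q = F, u = F, p = F, the left side is false but the right side is true.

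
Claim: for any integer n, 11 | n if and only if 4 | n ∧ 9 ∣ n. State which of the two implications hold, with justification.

(⟹) This fails: take n = 11. Certainly 11 ∣ 11, but 4 ∤ 11.

(⟸) This fails: take n = 36. Both 4 ∣ 36 and 9 ∣ 36, yet 36 is not a multiple of 11 (since 36 = 3·11 + 3), so 11 ∤ 36.

Both directions fail.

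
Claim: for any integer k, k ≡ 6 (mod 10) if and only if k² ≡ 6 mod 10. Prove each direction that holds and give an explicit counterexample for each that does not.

(→) Suppose k ≡ 6 (mod 10). Write k = 10j + 6. Then (10j + 6)² = 100j² + 120j + 36 = 10(10j² + 12j + 3) + 6, so k² ≡ 6 (mod 10).

(←) This fails: take k = 4. Then 4² = 16 ≡ 6 (mod 10), yet 4 ≡ 4 (mod 10), not 6.

Not equivalent: only (⇒) holds.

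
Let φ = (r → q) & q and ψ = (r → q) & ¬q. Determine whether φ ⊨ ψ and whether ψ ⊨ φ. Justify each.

Forward direction. This fails. Under r = F, q = T, the left side is true but the right side is false.

Converse. This fails. Under r = F, q = F, the left side is false but the right side is true.

Both directions fail.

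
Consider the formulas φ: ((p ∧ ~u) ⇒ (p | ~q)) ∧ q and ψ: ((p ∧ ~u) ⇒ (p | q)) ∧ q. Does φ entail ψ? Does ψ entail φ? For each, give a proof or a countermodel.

Converse. Assume the antecedent. If q is true, ((p ∧ ~u) ⇒ (p | ~q)) ∧ q reduces to true regardless of the other variables. If q is false, the antecedent cannot hold. Either way ((p ∧ ~u) ⇒ (p | ~q)) ∧ q holds.

Forward direction. Assume the antecedent. If q is true, ((p ∧ ~u) ⇒ (p | q)) ∧ q reduces to true regardless of the other variables. If q is false, the antecedent cannot hold. Either way ((p ∧ ~u) ⇒ (p | q)) ∧ q holds.

Both implications hold.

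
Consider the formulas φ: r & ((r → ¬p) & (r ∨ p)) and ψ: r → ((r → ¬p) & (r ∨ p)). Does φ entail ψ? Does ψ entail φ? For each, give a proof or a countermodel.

Only the forward direction holds.

(←) This fails. Under p = F, r = F, the left side is false but the right side is true.

(→) Assume the antecedent. If p is true, the antecedent cannot hold. If p is false, r → ((r → ¬p) & (r ∨ p)) reduces to true regardless of the other variables. Either way r → ((r → ¬p) & (r ∨ p)) holds.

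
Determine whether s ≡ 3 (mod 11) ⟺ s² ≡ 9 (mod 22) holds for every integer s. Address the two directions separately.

Neither implication holds.

(⟹) This fails: take s = 14. Then 14 ≡ 3 (mod 11), but 14² = 196 ≡ 20 (mod 22), not 9.

(⟸) This fails: take s = 19. Then 19² = 361 ≡ 9 (mod 22), yet 19 ≡ 8 (mod 11), not 3.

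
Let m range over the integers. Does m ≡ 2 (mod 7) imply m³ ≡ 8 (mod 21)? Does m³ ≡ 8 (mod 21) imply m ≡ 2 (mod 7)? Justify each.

(⟹) This fails: take m = 9. Then 9 ≡ 2 (mod 7), but 9³ = 729 ≡ 15 (mod 21), not 8.

(⟸) This fails: take m = 8. Then 8³ = 512 ≡ 8 (mod 21), yet 8 ≡ 1 (mod 7), not 2.

Both directions fail.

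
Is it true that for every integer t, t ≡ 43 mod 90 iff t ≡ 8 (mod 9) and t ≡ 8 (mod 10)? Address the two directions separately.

Forward direction. This fails: t = 43 gives 43 ≡ 43 (mod 90) but 43 ≡ 7 (mod 9), so the conjunction on the right does not hold.

Converse. This fails: t = 8 satisfies both congruences on the right (8 ≡ 8 mod 9 and 8 ≡ 8 mod 10) yet 8 ≡ 8 (mod 90), not 43.

Neither implication holds.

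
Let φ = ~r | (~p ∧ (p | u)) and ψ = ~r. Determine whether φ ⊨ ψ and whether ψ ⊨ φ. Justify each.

Forward direction. This fails. Under u = T, p = F, r = T, the left side is true but the right side is false.

Converse. Assume the antecedent. If u is true, the antecedent forces (u = T, p = F, r = F) or (u = T, p = T, r = F), and ~r | (~p ∧ (p | u)) holds there. If u is false, the antecedent forces (u = F, p = F, r = F) or (u = F, p = T, r = F), and ~r | (~p ∧ (p | u)) holds there. Either way ~r | (~p ∧ (p | u)) holds.

(⇒) fails; (⇐) holds.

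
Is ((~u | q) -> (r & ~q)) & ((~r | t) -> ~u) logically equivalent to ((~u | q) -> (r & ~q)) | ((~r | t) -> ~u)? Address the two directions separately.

Only the forward implication holds.

(⇒) Assume the antecedent. If q is true, the antecedent cannot hold. If q is false, the consequent reduces to true regardless of the other variables. Either way the consequent holds.

(⇐) This fails. Under r = F, q = F, t = F, u = F, the left side is false but the right side is true.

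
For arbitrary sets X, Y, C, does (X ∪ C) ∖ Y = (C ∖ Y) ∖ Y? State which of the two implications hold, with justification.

(⊆) fails; (⊇) holds.

(⊆) This inclusion fails. Take X = {1}, Y = ∅, C = ∅; then 1 ∈ (X ∪ C) ∖ Y but 1 ∉ (C ∖ Y) ∖ Y.

(⊇) Let x ∈ (C ∖ Y) ∖ Y. Then either x ∈ C and x ∉ X, Y; or x ∈ X ∩ C and x ∉ Y. In each case x ∈ (X ∪ C) ∖ Y, so (C ∖ Y) ∖ Y ⊆ (X ∪ C) ∖ Y.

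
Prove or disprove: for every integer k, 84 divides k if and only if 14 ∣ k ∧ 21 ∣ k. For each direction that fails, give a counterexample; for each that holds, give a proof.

(⇒) If 84 ∣ k, write k = 84q. Since 84 = 6·14, k = 14·(6q), so 14 ∣ k; and since 84 = 4·21, k = 21·(4q), so 21 ∣ k.

(⇐) This fails: take k = 42. Both 14 ∣ 42 and 21 ∣ 42, yet 42 is not a multiple of 84 (since 42 = 0·84 + 42), so 84 ∤ 42.

Only the forward direction holds.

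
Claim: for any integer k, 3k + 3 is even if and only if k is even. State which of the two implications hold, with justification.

[⇒] This fails: k = 3 gives 3k + 3 = 12, which is even, but 3 is odd, not even.

[⇐] This also fails: k = 4 is even, but 3k + 3 = 15 is odd, not even.

Neither implication holds.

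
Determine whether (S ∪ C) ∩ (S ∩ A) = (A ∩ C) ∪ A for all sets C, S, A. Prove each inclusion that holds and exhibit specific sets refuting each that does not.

The sets are not equal: only the forward inclusion holds.

(⟸) This inclusion fails. Take C = ∅, S = ∅, A = {1}; then 1 ∈ (A ∩ C) ∪ A but 1 ∉ (S ∪ C) ∩ (S ∩ A).

(⟹) Let x ∈ (S ∪ C) ∩ (S ∩ A). Then either x ∈ S ∩ A and x ∉ C; or x ∈ C ∩ S ∩ A. In each case x ∈ (A ∩ C) ∪ A, so (S ∪ C) ∩ (S ∩ A) ⊆ (A ∩ C) ∪ A.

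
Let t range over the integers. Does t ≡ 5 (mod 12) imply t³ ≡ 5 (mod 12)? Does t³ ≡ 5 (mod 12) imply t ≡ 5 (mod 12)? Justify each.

Both directions hold; the statement is true.

[⇐] For the converse, argue contrapositively. If t ≢ 5 (mod 12), then t is congruent to one of 0, 1, 2, 3, 4, 6, 7, 8, 9, 10, 11 modulo 12, and these give t³ ≡ 0, 1, 8, 3, 4, 0, 7, 8, 9, 4, 11 respectively — never 5.

[⇒] Suppose t ≡ 5 (mod 12). Write t = 12j + 5. Then (12j + 5)³ = 1728j³ + 2160j² + 900j + 125 = 12(144j³ + 180j² + 75j + 10) + 5, so t³ ≡ 5 (mod 12).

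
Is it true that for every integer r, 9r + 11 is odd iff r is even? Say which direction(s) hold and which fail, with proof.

(→) Suppose 9r + 11 is odd. Since 9 is odd, 9r and r have the same parity, so 9r + 11 ≡ r + 11 (mod 2). As 11 is odd, 9r + 11 is odd exactly when r is even. Thus r is even.

(←) Conversely, suppose r is even; write r = 2j. Then 9r + 11 = 9·(2j) + 11 = 2·9j + 11, which is odd.

Equivalent; both directions hold.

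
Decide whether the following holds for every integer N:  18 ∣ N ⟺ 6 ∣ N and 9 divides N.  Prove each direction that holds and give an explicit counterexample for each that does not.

Equivalent; both directions hold.

(→) If 18 ∣ N, write N = 18q. Since 18 = 3·6, N = 6·(3q), so 6 ∣ N; and since 18 = 2·9, N = 9·(2q), so 9 ∣ N.

(←) Suppose 6 ∣ N and 9 ∣ N. Any common multiple of 6 and 9 is a multiple of their lcm; here lcm(6, 9) = 6·9/gcd(6, 9) = 54/3 = 18, so 18 ∣ N.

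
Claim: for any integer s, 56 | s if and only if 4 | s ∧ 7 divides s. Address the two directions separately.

[⇒] If 56 ∣ s, write s = 56q. Since 56 = 14·4, s = 4·(14q), so 4 ∣ s; and since 56 = 8·7, s = 7·(8q), so 7 ∣ s.

[⇐] This fails: take s = 28. Both 4 ∣ 28 and 7 ∣ 28, yet 28 is not a multiple of 56 (since 28 = 0·56 + 28), so 56 ∤ 28.

The forward direction holds; the converse fails.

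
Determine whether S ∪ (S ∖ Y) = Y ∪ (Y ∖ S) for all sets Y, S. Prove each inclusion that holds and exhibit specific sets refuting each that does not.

(⟹) This inclusion fails. Take Y = ∅, S = {1}; then 1 ∈ S ∪ (S ∖ Y) but 1 ∉ Y ∪ (Y ∖ S).

(⟸) This inclusion fails. Take Y = {1}, S = ∅; then 1 ∈ Y ∪ (Y ∖ S) but 1 ∉ S ∪ (S ∖ Y).

Neither inclusion holds.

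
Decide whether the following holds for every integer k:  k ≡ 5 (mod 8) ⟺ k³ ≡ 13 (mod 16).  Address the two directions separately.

(⇒) This fails: take k = 13. Then 13 ≡ 5 (mod 8), but 13³ = 2197 ≡ 5 (mod 16), not 13.

(⇐) Conversely, the residues r modulo 16 with r³ ≡ 13 (mod 16) are exactly {5}, and each is ≡ 5 (mod 8).

The forward direction fails; the converse holds.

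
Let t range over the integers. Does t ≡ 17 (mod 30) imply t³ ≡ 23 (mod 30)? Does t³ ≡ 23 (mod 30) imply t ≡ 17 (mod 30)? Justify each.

(⟹) Suppose t ≡ 17 (mod 30). Write t = 30j + 17. Then (30j + 17)³ = 27000j³ + 45900j² + 26010j + 4913 = 30(900j³ + 1530j² + 867j + 163) + 23, so t³ ≡ 23 (mod 30).

(⟸) Conversely, suppose t³ ≡ 23 (mod 30). The only residue r in {0, …, 29} with r³ ≡ 23 (mod 30) is r = 17, so t ≡ 17 (mod 30).

Both directions hold.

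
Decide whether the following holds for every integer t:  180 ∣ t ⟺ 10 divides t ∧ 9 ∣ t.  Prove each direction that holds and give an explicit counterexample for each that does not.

Only the forward implication holds.

Converse. This fails: take t = 90. Both 10 ∣ 90 and 9 ∣ 90, yet 90 is not a multiple of 180 (since 90 = 0·180 + 90), so 180 ∤ 90.

Forward direction. If 180 ∣ t, write t = 180q. Since 180 = 18·10, t = 10·(18q), so 10 ∣ t; and since 180 = 20·9, t = 9·(20q), so 9 ∣ t.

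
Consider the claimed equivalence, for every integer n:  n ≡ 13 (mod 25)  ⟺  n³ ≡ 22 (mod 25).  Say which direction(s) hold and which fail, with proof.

Equivalent; both directions hold.

(⟸) Suppose n³ ≡ 22 (mod 25). The only residue r in {0, …, 24} with r³ ≡ 22 (mod 25) is r = 13, so n ≡ 13 (mod 25).

(⟹) Suppose n ≡ 13 (mod 25). Write n = 25j + 13. Then (25j + 13)³ = 15625j³ + 24375j² + 12675j + 2197 = 25(625j³ + 975j² + 507j + 87) + 22, so n³ ≡ 22 (mod 25).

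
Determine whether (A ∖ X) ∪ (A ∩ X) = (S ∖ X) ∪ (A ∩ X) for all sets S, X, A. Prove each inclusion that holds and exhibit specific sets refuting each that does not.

Both inclusions fail.

(⊆) This inclusion fails. Take S = ∅, X = ∅, A = {1}; then 1 ∈ (A ∖ X) ∪ (A ∩ X) but 1 ∉ (S ∖ X) ∪ (A ∩ X).

(⊇) This inclusion fails. Take S = {1}, X = ∅, A = ∅; then 1 ∈ (S ∖ X) ∪ (A ∩ X) but 1 ∉ (A ∖ X) ∪ (A ∩ X).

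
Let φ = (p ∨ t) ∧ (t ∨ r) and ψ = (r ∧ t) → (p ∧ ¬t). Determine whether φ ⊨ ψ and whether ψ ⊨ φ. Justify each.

(→) This fails. Under r = T, t = T, p = F, the left side is true but the right side is false.

(←) This fails. Under r = F, t = F, p = F, the left side is false but the right side is true.

Neither implication holds.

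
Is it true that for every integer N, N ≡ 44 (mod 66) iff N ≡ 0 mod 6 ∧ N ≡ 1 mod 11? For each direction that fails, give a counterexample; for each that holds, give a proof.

(⇒) fails and (⇐) fails.

Forward direction. This fails: N = 44 gives 44 ≡ 44 (mod 66) but 44 ≡ 2 (mod 6), so the conjunction on the right does not hold.

Converse. This fails: N = 12 satisfies both congruences on the right (12 ≡ 0 mod 6 and 12 ≡ 1 mod 11) yet 12 ≡ 12 (mod 66), not 44.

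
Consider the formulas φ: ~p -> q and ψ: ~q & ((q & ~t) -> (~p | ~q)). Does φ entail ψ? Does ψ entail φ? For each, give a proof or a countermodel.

Forward direction. This fails. Under q = T, t = F, p = F, the left side is true but the right side is false.

Converse. This fails. Under q = F, t = F, p = F, the left side is false but the right side is true.

Both directions fail.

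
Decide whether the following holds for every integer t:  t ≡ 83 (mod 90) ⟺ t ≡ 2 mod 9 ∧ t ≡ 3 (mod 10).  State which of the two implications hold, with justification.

(⇒) Suppose t ≡ 83 (mod 90); write t = 90j + 83. Since 9 ∣ 90, reducing mod 9 gives t ≡ 83 ≡ 2 (mod 9); since 10 ∣ 90, reducing mod 10 gives t ≡ 83 ≡ 3 (mod 10).

(⇐) Conversely, if t ≡ 2 (mod 9) and t ≡ 3 (mod 10), then by the Chinese remainder theorem t ≡ 83 (mod 90). This is exactly t ≡ 83 (mod 90).

Both directions hold.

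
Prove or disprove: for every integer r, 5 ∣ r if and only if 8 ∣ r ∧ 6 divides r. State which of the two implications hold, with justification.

Neither implication holds.

(⟹) This fails: take r = 5. Certainly 5 ∣ 5, but 8 ∤ 5.

(⟸) This fails: take r = 24. Both 8 ∣ 24 and 6 ∣ 24, yet 24 is not a multiple of 5 (since 24 = 4·5 + 4), so 5 ∤ 24.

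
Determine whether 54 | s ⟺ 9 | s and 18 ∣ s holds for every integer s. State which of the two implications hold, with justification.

[⇒] If 54 ∣ s, write s = 54q. Since 54 = 6·9, s = 9·(6q), so 9 ∣ s; and since 54 = 3·18, s = 18·(3q), so 18 ∣ s.

[⇐] This fails: take s = 18. Both 9 ∣ 18 and 18 ∣ 18, yet 18 is not a multiple of 54 (since 18 = 0·54 + 18), so 54 ∤ 18.

The forward direction holds; the converse fails.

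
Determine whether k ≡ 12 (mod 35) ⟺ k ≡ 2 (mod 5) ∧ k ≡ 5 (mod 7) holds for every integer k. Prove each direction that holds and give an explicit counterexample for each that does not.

Both directions hold; the statement is true.

(⟹) Suppose k ≡ 12 (mod 35); write k = 35j + 12. Since 5 ∣ 35, reducing mod 5 gives k ≡ 12 ≡ 2 (mod 5); since 7 ∣ 35, reducing mod 7 gives k ≡ 12 ≡ 5 (mod 7).

(⟸) Conversely, if k ≡ 2 (mod 5) and k ≡ 5 (mod 7), then by the Chinese remainder theorem k ≡ 12 (mod 35). This is exactly k ≡ 12 (mod 35).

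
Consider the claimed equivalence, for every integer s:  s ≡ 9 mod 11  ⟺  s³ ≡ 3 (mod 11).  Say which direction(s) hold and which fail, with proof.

Both implications hold.

(⟸) Suppose s³ ≡ 3 (mod 11). The only residue r in {0, …, 10} with r³ ≡ 3 (mod 11) is r = 9, so s ≡ 9 (mod 11).

(⟹) Suppose s ≡ 9 mod 11. Write s = 11j + 9. Then (11j + 9)³ = 1331j³ + 3267j² + 2673j + 729 = 11(121j³ + 297j² + 243j + 66) + 3, so s³ ≡ 3 (mod 11).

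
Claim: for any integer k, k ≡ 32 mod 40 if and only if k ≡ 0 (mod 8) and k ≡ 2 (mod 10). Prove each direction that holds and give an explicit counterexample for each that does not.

Both implications hold.

[⇒] Suppose k ≡ 32 (mod 40); write k = 40j + 32. Since 8 ∣ 40, reducing mod 8 gives k ≡ 32 ≡ 0 (mod 8); since 10 ∣ 40, reducing mod 10 gives k ≡ 32 ≡ 2 (mod 10).

[⇐] Conversely, if k ≡ 0 (mod 8) and k ≡ 2 (mod 10), then by the Chinese remainder theorem k ≡ 32 (mod 40). This is exactly k ≡ 32 (mod 40).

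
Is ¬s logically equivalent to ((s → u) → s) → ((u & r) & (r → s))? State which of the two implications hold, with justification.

(⇒) holds; (⇐) fails.

(⇒) Assume the antecedent. If s is true, the antecedent cannot hold. If s is false, the consequent reduces to true regardless of the other variables. Either way the consequent holds.

(⇐) This fails. Under s = T, u = T, r = T, the left side is false but the right side is true.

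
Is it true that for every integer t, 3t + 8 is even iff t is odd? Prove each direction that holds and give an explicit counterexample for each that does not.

(⟹) This fails: t = 0 gives 3t + 8 = 8, which is even, but 0 is even, not odd.

(⟸) This also fails: t = 1 is odd, but 3t + 8 = 11 is odd, not even.

Neither direction holds.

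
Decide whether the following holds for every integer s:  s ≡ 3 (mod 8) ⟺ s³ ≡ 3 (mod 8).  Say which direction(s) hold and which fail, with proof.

Both directions hold.

(⇒) Suppose s ≡ 3 (mod 8). Write s = 8j + 3. Then (8j + 3)³ = 512j³ + 576j² + 216j + 27 = 8(64j³ + 72j² + 27j + 3) + 3, so s³ ≡ 3 (mod 8).

(⇐) For the converse, argue contrapositively. If s ≢ 3 (mod 8), then s is congruent to one of 0, 1, 2, 4, 5, 6, 7 modulo 8, and these give s³ ≡ 0, 1, 0, 0, 5, 0, 7 respectively — never 3.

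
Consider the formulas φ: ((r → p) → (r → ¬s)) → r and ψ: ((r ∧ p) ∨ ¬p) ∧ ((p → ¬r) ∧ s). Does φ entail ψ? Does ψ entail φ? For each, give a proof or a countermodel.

(⇒) fails and (⇐) fails.

Forward direction. This fails. Under s = F, p = F, r = T, the left side is true but the right side is false.

Converse. This fails. Under s = T, p = F, r = F, the left side is false but the right side is true.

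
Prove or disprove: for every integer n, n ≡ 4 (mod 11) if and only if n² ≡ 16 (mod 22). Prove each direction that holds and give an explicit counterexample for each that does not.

Neither direction holds.

(→) This fails: take n = 15. Then 15 ≡ 4 (mod 11), but 15² = 225 ≡ 5 (mod 22), not 16.

(←) This fails: take n = 18. Then 18² = 324 ≡ 16 (mod 22), yet 18 ≡ 7 (mod 11), not 4.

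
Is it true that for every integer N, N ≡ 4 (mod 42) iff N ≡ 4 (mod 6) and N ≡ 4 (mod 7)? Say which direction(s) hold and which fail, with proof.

Both directions hold.

(⟹) Suppose N ≡ 4 (mod 42); write N = 42j + 4. Since 6 ∣ 42, reducing mod 6 gives N ≡ 4 (mod 6); since 7 ∣ 42, reducing mod 7 gives N ≡ 4 (mod 7).

(⟸) Conversely, if N ≡ 4 (mod 6) and N ≡ 4 (mod 7), then by the Chinese remainder theorem N ≡ 4 (mod 42). This is exactly N ≡ 4 (mod 42).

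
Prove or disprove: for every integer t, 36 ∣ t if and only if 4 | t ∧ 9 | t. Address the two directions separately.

Converse. Suppose 4 ∣ t and 9 ∣ t. Any common multiple of 4 and 9 is a multiple of their lcm; here gcd(4, 9) = 1, so lcm(4, 9) = 4·9 = 36, so 36 ∣ t.

Forward direction. If 36 ∣ t, write t = 36q. Since 36 = 9·4, t = 4·(9q), so 4 ∣ t; and since 36 = 4·9, t = 9·(4q), so 9 ∣ t.

Equivalent; both directions hold.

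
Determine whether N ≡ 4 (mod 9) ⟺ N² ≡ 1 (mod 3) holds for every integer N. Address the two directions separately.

(⇐) This fails: take N = 1. Then 1² = 1 ≡ 1 (mod 3), yet 1 ≡ 1 (mod 9), not 4.

(⇒) Suppose N ≡ 4 (mod 9). Then N² ≡ 4² = 16 (mod 9), and since 3 ∣ 9, also N² ≡ 1 (mod 3).

(⇒) holds; (⇐) fails.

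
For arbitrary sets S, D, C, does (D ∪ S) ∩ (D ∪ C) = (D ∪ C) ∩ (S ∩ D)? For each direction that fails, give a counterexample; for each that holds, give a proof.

(⟹) This inclusion fails. Take S = ∅, D = {1}, C = ∅; then 1 ∈ (D ∪ S) ∩ (D ∪ C) but 1 ∉ (D ∪ C) ∩ (S ∩ D).

(⟸) Let x ∈ (D ∪ C) ∩ (S ∩ D). Then either x ∈ S ∩ D and x ∉ C; or x ∈ S ∩ D ∩ C. In each case x ∈ (D ∪ S) ∩ (D ∪ C), so (D ∪ C) ∩ (S ∩ D) ⊆ (D ∪ S) ∩ (D ∪ C).

The sets are not equal: only the reverse inclusion holds.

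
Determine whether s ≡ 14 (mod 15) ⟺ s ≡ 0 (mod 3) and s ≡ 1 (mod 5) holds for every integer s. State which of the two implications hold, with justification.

Neither direction holds.

(⇒) This fails: s = 14 gives 14 ≡ 14 (mod 15) but 14 ≡ 2 (mod 3), so the conjunction on the right does not hold.

(⇐) This fails: s = 6 satisfies both congruences on the right (6 ≡ 0 mod 3 and 6 ≡ 1 mod 5) yet 6 ≡ 6 (mod 15), not 14.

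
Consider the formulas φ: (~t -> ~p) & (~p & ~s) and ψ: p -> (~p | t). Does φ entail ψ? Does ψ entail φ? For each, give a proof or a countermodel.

[⇒] Assume the antecedent. If p is true, the antecedent cannot hold. If p is false, p -> (~p | t) reduces to true regardless of the other variables. Either way p -> (~p | t) holds.

[⇐] This fails. Under p = F, s = T, t = F, the left side is false but the right side is true.

(⇒) holds; (⇐) fails.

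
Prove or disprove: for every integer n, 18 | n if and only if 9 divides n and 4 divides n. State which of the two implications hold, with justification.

(⟹) This fails: take n = 18. Certainly 18 ∣ 18, but 4 ∤ 18.

(⟸) Suppose 9 ∣ n and 4 ∣ n. Any common multiple of 9 and 4 is a multiple of their lcm; here gcd(9, 4) = 1, so lcm(9, 4) = 9·4 = 36, so 36 ∣ n. Since 18 ∣ 36, it follows that 18 ∣ n.

Only the reverse direction holds.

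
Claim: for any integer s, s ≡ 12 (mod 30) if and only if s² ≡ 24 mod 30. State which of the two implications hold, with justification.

Only the forward implication holds.

(⟸) This fails: take s = 18. Then 18² = 324 ≡ 24 (mod 30), yet 18 ≡ 18 (mod 30), not 12.

(⟹) Suppose s ≡ 12 (mod 30). Write s = 30j + 12. Then (30j + 12)² = 900j² + 720j + 144 = 30(30j² + 24j + 4) + 24, so s² ≡ 24 (mod 30).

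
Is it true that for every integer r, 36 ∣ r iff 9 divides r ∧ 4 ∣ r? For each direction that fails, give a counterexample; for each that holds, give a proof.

(→) If 36 ∣ r, write r = 36q. Since 36 = 4·9, r = 9·(4q), so 9 ∣ r; and since 36 = 9·4, r = 4·(9q), so 4 ∣ r.

(←) Suppose 9 ∣ r and 4 ∣ r. Any common multiple of 9 and 4 is a multiple of their lcm; here gcd(9, 4) = 1, so lcm(9, 4) = 9·4 = 36, so 36 ∣ r.

Both implications hold.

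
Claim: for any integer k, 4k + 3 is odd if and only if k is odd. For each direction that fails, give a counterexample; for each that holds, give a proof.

Only the reverse direction holds.

(⟹) This fails: take k = 0. Then 4k + 3 = 3, which is odd, yet k = 0 is even, not odd.

(⟸) Suppose k is odd. Since 4 is even, 4k is even for every k, so 4k + 3 has the same parity as 3, which is odd. Hence 4k + 3 is odd.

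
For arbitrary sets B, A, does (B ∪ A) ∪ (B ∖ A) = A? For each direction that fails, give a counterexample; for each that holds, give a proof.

Only the reverse inclusion holds.

(⟹) This inclusion fails. Take B = {1}, A = ∅; then 1 ∈ (B ∪ A) ∪ (B ∖ A) but 1 ∉ A.

(⟸) Let x ∈ A. Then either x ∈ A and x ∉ B; or x ∈ B ∩ A. In each case x ∈ (B ∪ A) ∪ (B ∖ A), so A ⊆ (B ∪ A) ∪ (B ∖ A).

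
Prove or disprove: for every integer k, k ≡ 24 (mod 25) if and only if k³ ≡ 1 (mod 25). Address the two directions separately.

[⇒] This fails: take k = 24. Then 24 ≡ 24 (mod 25), but 24³ = 13824 ≡ 24 (mod 25), not 1.

[⇐] This fails: take k = 1. Then 1³ = 1 ≡ 1 (mod 25), yet 1 ≡ 1 (mod 25), not 24.

(⇒) fails and (⇐) fails.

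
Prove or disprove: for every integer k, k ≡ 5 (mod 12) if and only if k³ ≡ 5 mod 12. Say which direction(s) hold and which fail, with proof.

(→) Suppose k ≡ 5 (mod 12). Write k = 12j + 5. Then (12j + 5)³ = 1728j³ + 2160j² + 900j + 125 = 12(144j³ + 180j² + 75j + 10) + 5, so k³ ≡ 5 (mod 12).

(←) Conversely, suppose k³ ≡ 5 (mod 12). The only residue r in {0, …, 11} with r³ ≡ 5 (mod 12) is r = 5, so k ≡ 5 (mod 12).

Equivalent; both directions hold.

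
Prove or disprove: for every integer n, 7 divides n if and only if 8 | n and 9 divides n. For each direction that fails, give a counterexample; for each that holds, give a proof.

Neither implication holds.

(⟹) This fails: take n = 7. Certainly 7 ∣ 7, but 8 ∤ 7.

(⟸) This fails: take n = 72. Both 8 ∣ 72 and 9 ∣ 72, yet 72 is not a multiple of 7 (since 72 = 10·7 + 2), so 7 ∤ 72.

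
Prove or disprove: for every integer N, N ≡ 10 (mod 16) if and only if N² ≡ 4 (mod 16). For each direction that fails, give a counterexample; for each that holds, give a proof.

(⇒) holds; (⇐) fails.

Converse. This fails: take N = 2. Then 2² = 4 ≡ 4 (mod 16), yet 2 ≡ 2 (mod 16), not 10.

Forward direction. Suppose N ≡ 10 (mod 16). Write N = 16j + 10. Then (16j + 10)² = 256j² + 320j + 100 = 16(16j² + 20j + 6) + 4, so N² ≡ 4 (mod 16).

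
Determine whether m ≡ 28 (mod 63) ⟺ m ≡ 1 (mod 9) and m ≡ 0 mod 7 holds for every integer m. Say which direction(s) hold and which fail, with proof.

(→) Suppose m ≡ 28 (mod 63); write m = 63j + 28. Since 9 ∣ 63, reducing mod 9 gives m ≡ 28 ≡ 1 (mod 9); since 7 ∣ 63, reducing mod 7 gives m ≡ 28 ≡ 0 (mod 7).

(←) Conversely, if m ≡ 1 (mod 9) and m ≡ 0 (mod 7), then by the Chinese remainder theorem m ≡ 28 (mod 63). This is exactly m ≡ 28 (mod 63).

The biconditional holds.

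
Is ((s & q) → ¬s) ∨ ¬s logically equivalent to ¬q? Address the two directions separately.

Only the reverse direction holds.

[⇐] Assume the antecedent. If s is true, the antecedent forces (s = T, q = F), and ((s & q) → ¬s) ∨ ¬s holds there. If s is false, ((s & q) → ¬s) ∨ ¬s reduces to true regardless of the other variables. Either way ((s & q) → ¬s) ∨ ¬s holds.

[⇒] This fails. Under s = F, q = T, the left side is true but the right side is false.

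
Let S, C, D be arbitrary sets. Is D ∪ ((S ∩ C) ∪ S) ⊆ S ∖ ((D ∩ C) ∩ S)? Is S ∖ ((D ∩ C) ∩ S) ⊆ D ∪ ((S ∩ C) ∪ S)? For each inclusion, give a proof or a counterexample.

The sets are not equal: only the reverse inclusion holds.

(⟹) This inclusion fails. Take S = ∅, C = ∅, D = {1}; then 1 ∈ D ∪ ((S ∩ C) ∪ S) but 1 ∉ S ∖ ((D ∩ C) ∩ S).

(⟸) Let x ∈ S ∖ ((D ∩ C) ∩ S). Then either x ∈ S and x ∉ C, D; or x ∈ S ∩ C and x ∉ D; or x ∈ S ∩ D and x ∉ C. In each case x ∈ D ∪ ((S ∩ C) ∪ S), so S ∖ ((D ∩ C) ∩ S) ⊆ D ∪ ((S ∩ C) ∪ S).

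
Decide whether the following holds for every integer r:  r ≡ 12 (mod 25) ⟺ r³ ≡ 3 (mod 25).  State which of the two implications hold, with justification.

[⇒] Suppose r ≡ 12 (mod 25). Write r = 25j + 12. Then (25j + 12)³ = 15625j³ + 22500j² + 10800j + 1728 = 25(625j³ + 900j² + 432j + 69) + 3, so r³ ≡ 3 (mod 25).

[⇐] Conversely, suppose r³ ≡ 3 (mod 25). The only residue r in {0, …, 24} with r³ ≡ 3 (mod 25) is r = 12, so r ≡ 12 (mod 25).

Equivalent; both directions hold.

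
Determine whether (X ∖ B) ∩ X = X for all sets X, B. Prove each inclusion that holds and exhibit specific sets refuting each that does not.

(⊆) holds; (⊇) fails.

(⊆) Let x ∈ (X ∖ B) ∩ X. Then x ∈ X and x ∉ B, from which x ∈ X.

(⊇) This inclusion fails. Take X = {1}, B = {1}; then 1 ∈ X but 1 ∉ (X ∖ B) ∩ X.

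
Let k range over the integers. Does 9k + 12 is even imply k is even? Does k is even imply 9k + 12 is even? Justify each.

Equivalent; both directions hold.

Forward direction. Suppose 9k + 12 is even. Since 9 is odd, 9k and k have the same parity, so 9k + 12 ≡ k + 12 (mod 2). As 12 is even, 9k + 12 is even exactly when k is even. Thus k is even.

Converse. Suppose k is even; write k = 2j. Then 9k + 12 = 9·(2j) + 12 = 2·9j + 12, which is even.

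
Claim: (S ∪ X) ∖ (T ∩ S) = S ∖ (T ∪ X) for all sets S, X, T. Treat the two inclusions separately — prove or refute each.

The sets are not equal: only the reverse inclusion holds.

Forward inclusion. This inclusion fails. Take S = ∅, X = {1}, T = ∅; then 1 ∈ (S ∪ X) ∖ (T ∩ S) but 1 ∉ S ∖ (T ∪ X).

Reverse inclusion. Let x ∈ S ∖ (T ∪ X). Then x ∈ S and x ∉ X, T, from which x ∈ (S ∪ X) ∖ (T ∩ S).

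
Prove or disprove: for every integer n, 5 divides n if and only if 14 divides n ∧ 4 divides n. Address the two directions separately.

Neither direction holds.

(⇒) This fails: take n = 5. Certainly 5 ∣ 5, but 14 ∤ 5.

(⇐) This fails: take n = 28. Both 14 ∣ 28 and 4 ∣ 28, yet 28 is not a multiple of 5 (since 28 = 5·5 + 3), so 5 ∤ 28.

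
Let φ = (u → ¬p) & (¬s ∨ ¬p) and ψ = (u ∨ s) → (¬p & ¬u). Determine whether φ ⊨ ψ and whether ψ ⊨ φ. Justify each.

[⇒] This fails. Under u = T, p = F, s = F, the left side is true but the right side is false.

[⇐] Assume the antecedent. If p is true, the antecedent forces (u = F, p = T, s = F), and (u → ¬p) & (¬s ∨ ¬p) holds there. If p is false, (u → ¬p) & (¬s ∨ ¬p) reduces to true regardless of the other variables. Either way (u → ¬p) & (¬s ∨ ¬p) holds.

Only the reverse direction holds.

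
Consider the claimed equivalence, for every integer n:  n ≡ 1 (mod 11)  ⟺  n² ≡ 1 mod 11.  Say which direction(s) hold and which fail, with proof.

(←) This fails: take n = 10. Then 10² = 100 ≡ 1 (mod 11), yet 10 ≡ 10 (mod 11), not 1.

(→) Suppose n ≡ 1 (mod 11). Write n = 11j + 1. Then (11j + 1)² = 121j² + 22j + 1 = 11(11j² + 2j) + 1, so n² ≡ 1 (mod 11).

Not equivalent: only (⇒) holds.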